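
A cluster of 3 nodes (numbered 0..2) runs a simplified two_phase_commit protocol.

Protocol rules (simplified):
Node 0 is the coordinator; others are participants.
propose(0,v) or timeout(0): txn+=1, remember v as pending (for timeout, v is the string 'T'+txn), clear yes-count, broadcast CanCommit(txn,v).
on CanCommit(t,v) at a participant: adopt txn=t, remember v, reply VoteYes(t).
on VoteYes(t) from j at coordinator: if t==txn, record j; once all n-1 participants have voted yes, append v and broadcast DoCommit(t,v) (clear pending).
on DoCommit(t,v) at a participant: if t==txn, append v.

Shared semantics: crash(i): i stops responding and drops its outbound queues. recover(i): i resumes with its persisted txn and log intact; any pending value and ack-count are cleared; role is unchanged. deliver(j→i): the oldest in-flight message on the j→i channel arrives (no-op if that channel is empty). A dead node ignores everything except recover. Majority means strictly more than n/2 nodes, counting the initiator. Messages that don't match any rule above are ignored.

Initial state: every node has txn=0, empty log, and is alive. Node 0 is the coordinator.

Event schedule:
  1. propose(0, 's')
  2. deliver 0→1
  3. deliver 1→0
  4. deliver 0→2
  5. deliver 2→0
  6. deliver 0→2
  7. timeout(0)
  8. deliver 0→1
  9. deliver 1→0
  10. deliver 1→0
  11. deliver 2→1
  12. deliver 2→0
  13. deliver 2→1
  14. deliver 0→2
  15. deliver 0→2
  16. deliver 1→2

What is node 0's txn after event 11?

2

step 1 propose(0,'s'): 0={coor,t=1,log=-}
step 2 deliver 0→1: 1={part,t=1,log=-}
step 3 deliver 1→0: —
step 4 deliver 0→2: 2={part,t=1,log=-}
step 5 deliver 2→0: 0={coor,t=1,log=s}
step 6 deliver 0→2: 2={part,t=1,log=s}
step 7 timeout(0): 0={coor,t=2,log=s}
step 8 deliver 0→1: 1={part,t=1,log=s}
step 9 deliver 1→0: —
step 10 deliver 1→0: —
step 11 deliver 2→1: —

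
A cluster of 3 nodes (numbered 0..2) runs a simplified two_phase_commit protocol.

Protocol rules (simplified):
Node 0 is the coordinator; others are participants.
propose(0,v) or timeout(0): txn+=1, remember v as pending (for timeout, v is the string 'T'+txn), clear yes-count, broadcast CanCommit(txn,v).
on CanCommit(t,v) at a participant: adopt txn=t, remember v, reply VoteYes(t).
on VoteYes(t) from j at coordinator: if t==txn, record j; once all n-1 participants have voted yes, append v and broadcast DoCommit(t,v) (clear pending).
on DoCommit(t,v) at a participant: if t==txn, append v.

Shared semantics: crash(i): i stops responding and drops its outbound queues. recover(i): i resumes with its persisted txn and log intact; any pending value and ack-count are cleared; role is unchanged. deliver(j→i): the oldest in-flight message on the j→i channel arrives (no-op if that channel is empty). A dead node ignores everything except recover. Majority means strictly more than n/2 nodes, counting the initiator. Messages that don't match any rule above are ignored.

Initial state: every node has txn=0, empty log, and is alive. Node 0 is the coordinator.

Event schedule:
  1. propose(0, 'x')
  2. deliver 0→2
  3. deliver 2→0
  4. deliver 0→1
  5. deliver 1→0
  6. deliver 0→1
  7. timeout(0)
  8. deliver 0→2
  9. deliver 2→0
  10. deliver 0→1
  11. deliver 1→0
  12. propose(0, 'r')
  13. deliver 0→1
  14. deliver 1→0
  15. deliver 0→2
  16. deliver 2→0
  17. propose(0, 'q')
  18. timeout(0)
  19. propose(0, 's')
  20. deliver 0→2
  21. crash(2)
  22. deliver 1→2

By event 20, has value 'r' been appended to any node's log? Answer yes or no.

no

step 1 propose(0,'x'): 0={coor,t=1,log=-}
step 2 deliver 0→2: 2={part,t=1,log=-}
step 3 deliver 2→0: —
step 4 deliver 0→1: 1={part,t=1,log=-}
step 5 deliver 1→0: 0={coor,t=1,log=x}
step 6 deliver 0→1: 1={part,t=1,log=x}
step 7 timeout(0): 0={coor,t=2,log=x}
step 8 deliver 0→2: 2={part,t=1,log=x}
step 9 deliver 2→0: —
step 10 deliver 0→1: 1={part,t=2,log=x}
step 11 deliver 1→0: —
step 12 propose(0,'r'): 0={coor,t=3,log=x}
step 13 deliver 0→1: 1={part,t=3,log=x}
step 14 deliver 1→0: —
step 15 deliver 0→2: 2={part,t=2,log=x}
step 16 deliver 2→0: —
step 17 propose(0,'q'): 0={coor,t=4,log=x}
step 18 timeout(0): 0={coor,t=5,log=x}
step 19 propose(0,'s'): 0={coor,t=6,log=x}
step 20 deliver 0→2: 2={part,t=3,log=x}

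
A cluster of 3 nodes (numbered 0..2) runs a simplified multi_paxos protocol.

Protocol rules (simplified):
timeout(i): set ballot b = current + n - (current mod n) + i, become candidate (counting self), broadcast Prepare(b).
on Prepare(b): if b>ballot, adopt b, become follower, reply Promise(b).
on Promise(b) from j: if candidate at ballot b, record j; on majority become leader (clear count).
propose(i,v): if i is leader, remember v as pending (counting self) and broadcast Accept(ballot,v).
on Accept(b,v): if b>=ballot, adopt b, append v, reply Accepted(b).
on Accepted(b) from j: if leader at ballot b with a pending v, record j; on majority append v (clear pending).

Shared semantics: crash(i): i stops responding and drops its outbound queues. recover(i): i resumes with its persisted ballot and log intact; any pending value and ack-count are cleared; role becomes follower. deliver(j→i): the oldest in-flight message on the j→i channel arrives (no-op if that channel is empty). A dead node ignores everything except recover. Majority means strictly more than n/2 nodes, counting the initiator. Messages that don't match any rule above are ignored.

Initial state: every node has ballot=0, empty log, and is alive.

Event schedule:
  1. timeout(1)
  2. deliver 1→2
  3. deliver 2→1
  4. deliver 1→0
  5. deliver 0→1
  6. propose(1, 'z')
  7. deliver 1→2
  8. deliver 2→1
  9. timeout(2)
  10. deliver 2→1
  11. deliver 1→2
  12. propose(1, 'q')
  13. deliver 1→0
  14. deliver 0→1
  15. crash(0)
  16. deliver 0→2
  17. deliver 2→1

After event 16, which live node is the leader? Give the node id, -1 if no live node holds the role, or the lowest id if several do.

2

e1 timeout(1): 1[cand,b=4,-]
e2 deliver 1→2: 2[foll,b=4,-]
e3 deliver 2→1: 1[lead,b=4,-]
e4 deliver 1→0: 0[foll,b=4,-]
e5 deliver 0→1: ·
e6 propose(1,'z'): ·
e7 deliver 1→2: 2[foll,b=4,z]
e8 deliver 2→1: 1[lead,b=4,z]
e9 timeout(2): 2[cand,b=8,z]
e10 deliver 2→1: 1[foll,b=8,z]
e11 deliver 1→2: 2[lead,b=8,z]
e12 propose(1,'q'): ·
e13 deliver 1→0: 0[foll,b=4,z]
e14 deliver 0→1: ·
e15 crash(0): 0[✗foll,b=4,z]
e16 deliver 0→2: ·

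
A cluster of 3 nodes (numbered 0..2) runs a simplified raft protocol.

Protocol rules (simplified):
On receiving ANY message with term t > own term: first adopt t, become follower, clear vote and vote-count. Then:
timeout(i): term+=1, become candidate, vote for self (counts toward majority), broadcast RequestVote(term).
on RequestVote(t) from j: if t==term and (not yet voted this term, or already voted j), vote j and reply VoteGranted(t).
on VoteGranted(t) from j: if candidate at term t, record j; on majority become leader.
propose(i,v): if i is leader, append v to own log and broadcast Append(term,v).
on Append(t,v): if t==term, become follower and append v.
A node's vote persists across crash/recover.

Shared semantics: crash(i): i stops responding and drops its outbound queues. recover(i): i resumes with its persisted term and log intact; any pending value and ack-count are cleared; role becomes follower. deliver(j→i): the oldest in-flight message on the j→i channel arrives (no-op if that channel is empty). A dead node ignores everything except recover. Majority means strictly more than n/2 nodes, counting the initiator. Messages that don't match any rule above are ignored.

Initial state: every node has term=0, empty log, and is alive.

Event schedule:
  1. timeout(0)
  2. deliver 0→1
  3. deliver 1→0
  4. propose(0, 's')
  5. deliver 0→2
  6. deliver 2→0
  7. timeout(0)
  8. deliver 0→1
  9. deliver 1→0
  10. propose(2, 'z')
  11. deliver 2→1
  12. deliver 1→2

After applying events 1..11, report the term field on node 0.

2

1. timeout(0):  <0:cand t1 ->
2. deliver 0→1:  <1:foll t1 ->
3. deliver 1→0:  <0:lead t1 ->
4. propose(0,'s'):  <0:lead t1 s>
5. deliver 0→2:  <2:foll t1 ->
6. deliver 2→0:  nop
7. timeout(0):  <0:cand t2 s>
8. deliver 0→1:  <1:foll t1 s>
9. deliver 1→0:  nop
10. propose(2,'z'):  nop
11. deliver 2→1:  nop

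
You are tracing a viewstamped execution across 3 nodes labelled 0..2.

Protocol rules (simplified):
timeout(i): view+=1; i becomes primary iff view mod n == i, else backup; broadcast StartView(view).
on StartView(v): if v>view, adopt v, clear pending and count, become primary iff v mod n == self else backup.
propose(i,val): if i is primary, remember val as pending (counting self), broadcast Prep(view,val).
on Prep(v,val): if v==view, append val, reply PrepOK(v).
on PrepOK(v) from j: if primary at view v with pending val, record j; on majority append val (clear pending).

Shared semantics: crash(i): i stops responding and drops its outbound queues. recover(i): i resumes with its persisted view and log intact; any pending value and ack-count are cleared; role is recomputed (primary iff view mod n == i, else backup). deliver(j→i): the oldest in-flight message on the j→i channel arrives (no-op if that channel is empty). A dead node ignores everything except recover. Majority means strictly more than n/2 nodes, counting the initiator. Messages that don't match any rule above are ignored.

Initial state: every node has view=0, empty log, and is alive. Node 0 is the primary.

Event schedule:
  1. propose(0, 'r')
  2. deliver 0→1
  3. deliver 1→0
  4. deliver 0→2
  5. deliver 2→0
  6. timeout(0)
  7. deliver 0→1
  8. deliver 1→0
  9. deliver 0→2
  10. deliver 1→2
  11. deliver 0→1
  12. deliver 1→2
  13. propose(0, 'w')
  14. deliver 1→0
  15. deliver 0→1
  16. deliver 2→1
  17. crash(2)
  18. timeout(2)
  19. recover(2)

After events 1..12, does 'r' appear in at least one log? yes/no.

yes

[1] propose(0,'r') → ∅
[2] deliver 0→1 → N1(back v0 [r])
[3] deliver 1→0 → N0(prim v0 [r])
[4] deliver 0→2 → N2(back v0 [r])
[5] deliver 2→0 → ∅
[6] timeout(0) → N0(back v1 [r])
[7] deliver 0→1 → N1(prim v1 [r])
[8] deliver 1→0 → ∅
[9] deliver 0→2 → N2(back v1 [r])
[10] deliver 1→2 → ∅
[11] deliver 0→1 → ∅
[12] deliver 1→2 → ∅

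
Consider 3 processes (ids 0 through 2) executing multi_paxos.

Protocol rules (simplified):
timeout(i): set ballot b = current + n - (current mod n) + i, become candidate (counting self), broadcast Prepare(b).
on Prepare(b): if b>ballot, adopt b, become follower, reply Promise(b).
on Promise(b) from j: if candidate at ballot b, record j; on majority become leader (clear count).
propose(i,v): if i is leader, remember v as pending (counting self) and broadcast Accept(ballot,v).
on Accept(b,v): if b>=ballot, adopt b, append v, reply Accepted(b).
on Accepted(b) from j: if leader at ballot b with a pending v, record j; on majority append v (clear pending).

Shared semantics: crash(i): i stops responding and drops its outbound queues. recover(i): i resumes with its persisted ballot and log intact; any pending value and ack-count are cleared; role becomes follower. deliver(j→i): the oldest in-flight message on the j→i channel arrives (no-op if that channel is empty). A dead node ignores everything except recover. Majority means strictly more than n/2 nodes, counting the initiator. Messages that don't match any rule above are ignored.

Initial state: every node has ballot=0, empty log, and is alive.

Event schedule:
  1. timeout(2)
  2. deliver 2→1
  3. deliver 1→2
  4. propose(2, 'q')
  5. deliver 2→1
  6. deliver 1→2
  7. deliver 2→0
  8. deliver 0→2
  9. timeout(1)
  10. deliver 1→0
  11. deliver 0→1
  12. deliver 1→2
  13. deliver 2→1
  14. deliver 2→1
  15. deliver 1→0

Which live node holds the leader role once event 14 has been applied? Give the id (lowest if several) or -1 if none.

after 1 — timeout(2): n2:cand/b5/[-]
after 2 — deliver 2→1: n1:foll/b5/[-]
after 3 — deliver 1→2: n2:lead/b5/[-]
after 4 — propose(2,'q'): ·
after 5 — deliver 2→1: n1:foll/b5/[q]
after 6 — deliver 1→2: n2:lead/b5/[q]
after 7 — deliver 2→0: n0:foll/b5/[-]
after 8 — deliver 0→2: ·
after 9 — timeout(1): n1:cand/b7/[q]
after 10 — deliver 1→0: n0:foll/b7/[-]
after 11 — deliver 0→1: n1:lead/b7/[q]
after 12 — deliver 1→2: n2:foll/b7/[q]
after 13 — deliver 2→1: ·
after 14 — deliver 2→1: ·

1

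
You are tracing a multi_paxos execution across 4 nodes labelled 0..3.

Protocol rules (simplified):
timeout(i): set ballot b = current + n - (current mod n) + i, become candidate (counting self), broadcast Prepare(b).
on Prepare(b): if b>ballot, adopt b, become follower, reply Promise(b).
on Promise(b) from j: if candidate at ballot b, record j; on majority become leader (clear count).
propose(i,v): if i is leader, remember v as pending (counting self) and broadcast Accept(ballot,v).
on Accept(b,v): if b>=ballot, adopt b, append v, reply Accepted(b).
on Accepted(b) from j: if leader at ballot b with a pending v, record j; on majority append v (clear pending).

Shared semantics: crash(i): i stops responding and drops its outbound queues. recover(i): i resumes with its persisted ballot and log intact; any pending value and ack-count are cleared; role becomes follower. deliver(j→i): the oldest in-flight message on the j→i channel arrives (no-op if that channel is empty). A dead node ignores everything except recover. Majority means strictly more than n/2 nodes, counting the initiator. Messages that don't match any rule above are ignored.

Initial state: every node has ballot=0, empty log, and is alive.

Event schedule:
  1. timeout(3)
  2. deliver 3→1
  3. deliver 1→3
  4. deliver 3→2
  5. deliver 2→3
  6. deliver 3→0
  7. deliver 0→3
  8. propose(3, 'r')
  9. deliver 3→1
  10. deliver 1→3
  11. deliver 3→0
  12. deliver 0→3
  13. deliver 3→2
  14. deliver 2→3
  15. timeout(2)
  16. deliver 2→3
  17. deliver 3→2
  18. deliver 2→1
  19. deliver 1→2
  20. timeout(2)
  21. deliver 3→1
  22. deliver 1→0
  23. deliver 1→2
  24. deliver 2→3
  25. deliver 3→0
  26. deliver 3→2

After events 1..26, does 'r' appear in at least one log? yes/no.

yes

e1 timeout(3): 3[cand,b=7,-]
e2 deliver 3→1: 1[foll,b=7,-]
e3 deliver 1→3: ·
e4 deliver 3→2: 2[foll,b=7,-]
e5 deliver 2→3: 3[lead,b=7,-]
e6 deliver 3→0: 0[foll,b=7,-]
e7 deliver 0→3: ·
e8 propose(3,'r'): ·
e9 deliver 3→1: 1[foll,b=7,r]
e10 deliver 1→3: ·
e11 deliver 3→0: 0[foll,b=7,r]
e12 deliver 0→3: 3[lead,b=7,r]
e13 deliver 3→2: 2[foll,b=7,r]
e14 deliver 2→3: ·
e15 timeout(2): 2[cand,b=10,r]
e16 deliver 2→3: 3[foll,b=10,r]
e17 deliver 3→2: ·
e18 deliver 2→1: 1[foll,b=10,r]
e19 deliver 1→2: 2[lead,b=10,r]
e20 timeout(2): 2[cand,b=14,r]
e21 deliver 3→1: ·
e22 deliver 1→0: ·
e23 deliver 1→2: ·
e24 deliver 2→3: 3[foll,b=14,r]
e25 deliver 3→0: ·
e26 deliver 3→2: ·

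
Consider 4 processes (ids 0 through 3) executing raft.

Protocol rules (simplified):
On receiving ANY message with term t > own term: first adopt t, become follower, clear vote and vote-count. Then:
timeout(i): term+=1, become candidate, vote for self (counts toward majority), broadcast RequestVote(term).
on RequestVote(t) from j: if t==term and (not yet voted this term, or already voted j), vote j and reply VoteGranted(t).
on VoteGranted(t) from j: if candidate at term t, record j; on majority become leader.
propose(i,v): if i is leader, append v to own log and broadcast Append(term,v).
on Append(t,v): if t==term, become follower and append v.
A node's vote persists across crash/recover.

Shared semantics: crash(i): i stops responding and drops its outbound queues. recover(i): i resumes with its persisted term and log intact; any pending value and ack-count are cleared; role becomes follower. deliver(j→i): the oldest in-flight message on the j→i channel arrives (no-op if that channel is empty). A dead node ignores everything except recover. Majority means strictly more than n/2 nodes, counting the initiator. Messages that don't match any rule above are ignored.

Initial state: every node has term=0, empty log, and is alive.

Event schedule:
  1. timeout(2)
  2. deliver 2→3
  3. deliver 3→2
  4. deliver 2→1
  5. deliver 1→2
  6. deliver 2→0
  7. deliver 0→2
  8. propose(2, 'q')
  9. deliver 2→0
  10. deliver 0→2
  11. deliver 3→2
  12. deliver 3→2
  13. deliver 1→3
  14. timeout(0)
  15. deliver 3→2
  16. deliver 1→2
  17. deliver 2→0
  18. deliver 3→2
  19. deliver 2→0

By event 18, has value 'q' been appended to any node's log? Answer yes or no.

after 1 — timeout(2): n2:cand/t1/[-]
after 2 — deliver 2→3: n3:foll/t1/[-]
after 3 — deliver 3→2: ·
after 4 — deliver 2→1: n1:foll/t1/[-]
after 5 — deliver 1→2: n2:lead/t1/[-]
after 6 — deliver 2→0: n0:foll/t1/[-]
after 7 — deliver 0→2: ·
after 8 — propose(2,'q'): n2:lead/t1/[q]
after 9 — deliver 2→0: n0:foll/t1/[q]
after 10 — deliver 0→2: ·
after 11 — deliver 3→2: ·
after 12 — deliver 3→2: ·
after 13 — deliver 1→3: ·
after 14 — timeout(0): n0:cand/t2/[q]
after 15 — deliver 3→2: ·
after 16 — deliver 1→2: ·
after 17 — deliver 2→0: ·
after 18 — deliver 3→2: ·

yes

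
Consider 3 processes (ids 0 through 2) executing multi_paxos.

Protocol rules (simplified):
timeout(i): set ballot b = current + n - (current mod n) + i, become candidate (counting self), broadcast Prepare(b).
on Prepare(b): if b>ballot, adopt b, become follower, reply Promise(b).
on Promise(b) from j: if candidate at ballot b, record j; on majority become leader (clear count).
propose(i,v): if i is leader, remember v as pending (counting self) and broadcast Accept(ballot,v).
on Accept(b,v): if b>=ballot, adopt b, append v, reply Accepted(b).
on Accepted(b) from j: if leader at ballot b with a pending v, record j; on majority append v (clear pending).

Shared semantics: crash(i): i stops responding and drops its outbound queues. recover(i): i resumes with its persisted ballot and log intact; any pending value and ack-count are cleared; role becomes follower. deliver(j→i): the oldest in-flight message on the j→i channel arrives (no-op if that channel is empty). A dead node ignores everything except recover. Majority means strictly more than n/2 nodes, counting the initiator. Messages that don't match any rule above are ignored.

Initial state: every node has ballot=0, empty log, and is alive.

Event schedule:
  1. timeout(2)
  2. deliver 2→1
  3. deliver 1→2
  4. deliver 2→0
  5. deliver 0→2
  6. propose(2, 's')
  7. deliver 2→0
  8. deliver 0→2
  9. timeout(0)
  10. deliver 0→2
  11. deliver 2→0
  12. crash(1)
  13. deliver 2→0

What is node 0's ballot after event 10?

[1] timeout(2) → N2(cand b5 [-])
[2] deliver 2→1 → N1(foll b5 [-])
[3] deliver 1→2 → N2(lead b5 [-])
[4] deliver 2→0 → N0(foll b5 [-])
[5] deliver 0→2 → ∅
[6] propose(2,'s') → ∅
[7] deliver 2→0 → N0(foll b5 [s])
[8] deliver 0→2 → N2(lead b5 [s])
[9] timeout(0) → N0(cand b6 [s])
[10] deliver 0→2 → N2(foll b6 [s])

6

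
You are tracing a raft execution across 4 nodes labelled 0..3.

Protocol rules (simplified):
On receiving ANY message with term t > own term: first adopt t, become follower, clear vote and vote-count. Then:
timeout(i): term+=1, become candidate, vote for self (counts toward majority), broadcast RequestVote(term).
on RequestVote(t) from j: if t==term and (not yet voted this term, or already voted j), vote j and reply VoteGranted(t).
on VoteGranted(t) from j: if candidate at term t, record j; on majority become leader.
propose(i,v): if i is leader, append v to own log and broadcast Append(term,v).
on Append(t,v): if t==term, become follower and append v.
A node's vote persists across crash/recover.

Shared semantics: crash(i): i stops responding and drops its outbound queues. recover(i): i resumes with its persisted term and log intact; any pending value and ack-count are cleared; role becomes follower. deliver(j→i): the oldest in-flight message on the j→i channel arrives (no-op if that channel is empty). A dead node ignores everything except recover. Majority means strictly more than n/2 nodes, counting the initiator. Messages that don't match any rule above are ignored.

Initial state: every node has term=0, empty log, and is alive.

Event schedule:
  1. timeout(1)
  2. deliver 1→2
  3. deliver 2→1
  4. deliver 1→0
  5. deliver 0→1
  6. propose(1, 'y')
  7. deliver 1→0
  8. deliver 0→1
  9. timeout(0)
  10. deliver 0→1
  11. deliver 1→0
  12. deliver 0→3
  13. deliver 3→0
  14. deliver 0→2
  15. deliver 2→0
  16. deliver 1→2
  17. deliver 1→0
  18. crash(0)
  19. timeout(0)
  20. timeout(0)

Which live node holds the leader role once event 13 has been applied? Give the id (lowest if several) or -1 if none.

0

step 1 timeout(1): 1={cand,t=1,log=-}
step 2 deliver 1→2: 2={foll,t=1,log=-}
step 3 deliver 2→1: —
step 4 deliver 1→0: 0={foll,t=1,log=-}
step 5 deliver 0→1: 1={lead,t=1,log=-}
step 6 propose(1,'y'): 1={lead,t=1,log=y}
step 7 deliver 1→0: 0={foll,t=1,log=y}
step 8 deliver 0→1: —
step 9 timeout(0): 0={cand,t=2,log=y}
step 10 deliver 0→1: 1={foll,t=2,log=y}
step 11 deliver 1→0: —
step 12 deliver 0→3: 3={foll,t=2,log=-}
step 13 deliver 3→0: 0={lead,t=2,log=y}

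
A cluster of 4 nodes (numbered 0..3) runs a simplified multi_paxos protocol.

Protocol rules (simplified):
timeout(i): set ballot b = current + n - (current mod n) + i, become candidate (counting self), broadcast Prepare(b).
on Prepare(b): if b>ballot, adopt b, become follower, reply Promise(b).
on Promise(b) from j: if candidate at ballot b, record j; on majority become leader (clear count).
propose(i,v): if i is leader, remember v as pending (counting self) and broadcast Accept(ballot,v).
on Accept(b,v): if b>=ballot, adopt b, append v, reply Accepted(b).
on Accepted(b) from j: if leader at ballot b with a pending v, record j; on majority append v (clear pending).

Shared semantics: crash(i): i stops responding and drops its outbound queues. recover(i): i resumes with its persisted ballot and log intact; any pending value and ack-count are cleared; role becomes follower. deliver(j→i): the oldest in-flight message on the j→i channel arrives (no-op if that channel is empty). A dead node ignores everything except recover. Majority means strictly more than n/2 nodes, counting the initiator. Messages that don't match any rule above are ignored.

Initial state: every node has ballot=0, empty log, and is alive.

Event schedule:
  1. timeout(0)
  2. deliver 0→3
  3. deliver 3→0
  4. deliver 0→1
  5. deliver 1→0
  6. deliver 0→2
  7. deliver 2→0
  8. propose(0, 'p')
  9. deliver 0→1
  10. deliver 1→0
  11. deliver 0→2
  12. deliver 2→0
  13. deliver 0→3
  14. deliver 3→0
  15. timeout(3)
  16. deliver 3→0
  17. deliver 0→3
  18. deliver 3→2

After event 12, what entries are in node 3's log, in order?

e1 timeout(0): 0[cand,b=4,-]
e2 deliver 0→3: 3[foll,b=4,-]
e3 deliver 3→0: ·
e4 deliver 0→1: 1[foll,b=4,-]
e5 deliver 1→0: 0[lead,b=4,-]
e6 deliver 0→2: 2[foll,b=4,-]
e7 deliver 2→0: ·
e8 propose(0,'p'): ·
e9 deliver 0→1: 1[foll,b=4,p]
e10 deliver 1→0: ·
e11 deliver 0→2: 2[foll,b=4,p]
e12 deliver 2→0: 0[lead,b=4,p]

empty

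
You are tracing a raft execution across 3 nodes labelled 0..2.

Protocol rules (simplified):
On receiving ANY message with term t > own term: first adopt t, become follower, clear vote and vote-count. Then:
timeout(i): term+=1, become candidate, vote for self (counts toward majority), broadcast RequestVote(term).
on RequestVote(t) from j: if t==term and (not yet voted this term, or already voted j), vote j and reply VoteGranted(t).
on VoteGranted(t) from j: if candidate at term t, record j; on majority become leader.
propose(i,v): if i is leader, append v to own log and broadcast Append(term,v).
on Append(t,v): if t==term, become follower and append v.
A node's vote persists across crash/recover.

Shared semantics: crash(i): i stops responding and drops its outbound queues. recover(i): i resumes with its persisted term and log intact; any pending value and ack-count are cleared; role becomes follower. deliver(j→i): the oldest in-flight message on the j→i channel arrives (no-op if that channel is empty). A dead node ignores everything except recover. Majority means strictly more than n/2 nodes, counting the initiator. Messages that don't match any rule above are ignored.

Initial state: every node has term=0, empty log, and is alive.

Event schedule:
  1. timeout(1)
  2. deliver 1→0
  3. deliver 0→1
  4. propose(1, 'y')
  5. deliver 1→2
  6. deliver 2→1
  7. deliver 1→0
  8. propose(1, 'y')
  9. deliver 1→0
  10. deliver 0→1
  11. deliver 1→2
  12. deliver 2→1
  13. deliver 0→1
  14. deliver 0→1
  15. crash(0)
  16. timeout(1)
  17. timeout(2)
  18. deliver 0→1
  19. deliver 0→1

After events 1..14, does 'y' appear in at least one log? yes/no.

yes

[1] timeout(1) → N1(cand t1 [-])
[2] deliver 1→0 → N0(foll t1 [-])
[3] deliver 0→1 → N1(lead t1 [-])
[4] propose(1,'y') → N1(lead t1 [y])
[5] deliver 1→2 → N2(foll t1 [-])
[6] deliver 2→1 → ∅
[7] deliver 1→0 → N0(foll t1 [y])
[8] propose(1,'y') → N1(lead t1 [y,y])
[9] deliver 1→0 → N0(foll t1 [y,y])
[10] deliver 0→1 → ∅
[11] deliver 1→2 → N2(foll t1 [y])
[12] deliver 2→1 → ∅
[13] deliver 0→1 → ∅
[14] deliver 0→1 → ∅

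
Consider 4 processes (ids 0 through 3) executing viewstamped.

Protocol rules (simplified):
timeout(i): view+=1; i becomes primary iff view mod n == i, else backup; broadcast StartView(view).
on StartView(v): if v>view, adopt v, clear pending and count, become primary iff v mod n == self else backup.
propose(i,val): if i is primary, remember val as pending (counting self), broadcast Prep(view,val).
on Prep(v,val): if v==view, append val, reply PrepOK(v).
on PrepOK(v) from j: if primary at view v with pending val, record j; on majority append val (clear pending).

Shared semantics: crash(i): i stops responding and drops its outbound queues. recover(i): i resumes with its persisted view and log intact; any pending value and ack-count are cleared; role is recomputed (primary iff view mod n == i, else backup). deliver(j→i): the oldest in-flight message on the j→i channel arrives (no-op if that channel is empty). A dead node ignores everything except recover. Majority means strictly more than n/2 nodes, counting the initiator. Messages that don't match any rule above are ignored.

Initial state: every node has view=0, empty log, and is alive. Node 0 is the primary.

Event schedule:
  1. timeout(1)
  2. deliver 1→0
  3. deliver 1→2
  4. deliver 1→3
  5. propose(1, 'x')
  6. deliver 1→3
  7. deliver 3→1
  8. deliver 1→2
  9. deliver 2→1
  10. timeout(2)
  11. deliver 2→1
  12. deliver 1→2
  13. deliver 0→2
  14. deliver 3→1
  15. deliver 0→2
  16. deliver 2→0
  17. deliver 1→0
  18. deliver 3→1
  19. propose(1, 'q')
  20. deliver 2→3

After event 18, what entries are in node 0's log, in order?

[1] timeout(1) → N1(prim v1 [-])
[2] deliver 1→0 → N0(back v1 [-])
[3] deliver 1→2 → N2(back v1 [-])
[4] deliver 1→3 → N3(back v1 [-])
[5] propose(1,'x') → ∅
[6] deliver 1→3 → N3(back v1 [x])
[7] deliver 3→1 → ∅
[8] deliver 1→2 → N2(back v1 [x])
[9] deliver 2→1 → N1(prim v1 [x])
[10] timeout(2) → N2(prim v2 [x])
[11] deliver 2→1 → N1(back v2 [x])
[12] deliver 1→2 → ∅
[13] deliver 0→2 → ∅
[14] deliver 3→1 → ∅
[15] deliver 0→2 → ∅
[16] deliver 2→0 → N0(back v2 [-])
[17] deliver 1→0 → ∅
[18] deliver 3→1 → ∅

empty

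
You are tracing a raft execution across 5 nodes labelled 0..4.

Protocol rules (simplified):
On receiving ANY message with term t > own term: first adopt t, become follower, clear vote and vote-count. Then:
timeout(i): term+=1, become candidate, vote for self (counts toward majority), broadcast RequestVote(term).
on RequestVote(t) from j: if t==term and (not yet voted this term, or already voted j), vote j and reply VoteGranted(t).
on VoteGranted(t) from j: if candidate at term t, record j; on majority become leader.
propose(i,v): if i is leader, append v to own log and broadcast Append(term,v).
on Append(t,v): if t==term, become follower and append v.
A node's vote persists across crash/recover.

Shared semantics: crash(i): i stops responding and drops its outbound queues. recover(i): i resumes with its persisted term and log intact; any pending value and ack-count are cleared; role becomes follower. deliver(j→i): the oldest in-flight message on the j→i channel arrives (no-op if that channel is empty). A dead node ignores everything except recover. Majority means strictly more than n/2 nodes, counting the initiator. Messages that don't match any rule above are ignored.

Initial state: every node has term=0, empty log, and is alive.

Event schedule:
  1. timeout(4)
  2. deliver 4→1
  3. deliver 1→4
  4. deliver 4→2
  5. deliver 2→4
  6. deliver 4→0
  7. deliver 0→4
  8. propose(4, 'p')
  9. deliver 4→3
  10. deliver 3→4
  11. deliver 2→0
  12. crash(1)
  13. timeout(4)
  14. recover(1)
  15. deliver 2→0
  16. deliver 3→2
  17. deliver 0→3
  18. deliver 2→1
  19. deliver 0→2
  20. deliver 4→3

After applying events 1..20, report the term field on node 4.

2

step 1 timeout(4): 4={cand,t=1,log=-}
step 2 deliver 4→1: 1={foll,t=1,log=-}
step 3 deliver 1→4: —
step 4 deliver 4→2: 2={foll,t=1,log=-}
step 5 deliver 2→4: 4={lead,t=1,log=-}
step 6 deliver 4→0: 0={foll,t=1,log=-}
step 7 deliver 0→4: —
step 8 propose(4,'p'): 4={lead,t=1,log=p}
step 9 deliver 4→3: 3={foll,t=1,log=-}
step 10 deliver 3→4: —
step 11 deliver 2→0: —
step 12 crash(1): 1={✗foll,t=1,log=-}
step 13 timeout(4): 4={cand,t=2,log=p}
step 14 recover(1): 1={foll,t=1,log=-}
step 15 deliver 2→0: —
step 16 deliver 3→2: —
step 17 deliver 0→3: —
step 18 deliver 2→1: —
step 19 deliver 0→2: —
step 20 deliver 4→3: 3={foll,t=1,log=p}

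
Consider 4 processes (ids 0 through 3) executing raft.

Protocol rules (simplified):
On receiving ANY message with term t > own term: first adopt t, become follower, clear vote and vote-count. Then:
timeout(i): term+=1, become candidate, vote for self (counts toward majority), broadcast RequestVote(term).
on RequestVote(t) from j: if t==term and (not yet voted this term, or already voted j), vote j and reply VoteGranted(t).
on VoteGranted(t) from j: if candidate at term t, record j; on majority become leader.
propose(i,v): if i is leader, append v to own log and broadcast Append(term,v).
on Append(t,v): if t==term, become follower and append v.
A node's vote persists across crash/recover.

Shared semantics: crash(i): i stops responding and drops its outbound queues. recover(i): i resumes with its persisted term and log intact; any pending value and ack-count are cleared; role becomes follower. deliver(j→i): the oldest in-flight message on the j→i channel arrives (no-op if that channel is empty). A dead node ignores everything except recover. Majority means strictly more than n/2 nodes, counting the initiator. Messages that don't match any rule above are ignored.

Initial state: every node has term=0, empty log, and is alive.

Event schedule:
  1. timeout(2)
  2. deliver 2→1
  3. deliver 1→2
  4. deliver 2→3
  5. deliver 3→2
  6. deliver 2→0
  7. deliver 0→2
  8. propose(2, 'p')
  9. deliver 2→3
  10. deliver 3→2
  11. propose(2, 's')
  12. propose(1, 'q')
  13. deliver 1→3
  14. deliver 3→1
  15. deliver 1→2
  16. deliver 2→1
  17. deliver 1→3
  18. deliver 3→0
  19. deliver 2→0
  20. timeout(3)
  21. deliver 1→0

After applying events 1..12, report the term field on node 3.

after 1 — timeout(2): n2:cand/t1/[-]
after 2 — deliver 2→1: n1:foll/t1/[-]
after 3 — deliver 1→2: ·
after 4 — deliver 2→3: n3:foll/t1/[-]
after 5 — deliver 3→2: n2:lead/t1/[-]
after 6 — deliver 2→0: n0:foll/t1/[-]
after 7 — deliver 0→2: ·
after 8 — propose(2,'p'): n2:lead/t1/[p]
after 9 — deliver 2→3: n3:foll/t1/[p]
after 10 — deliver 3→2: ·
after 11 — propose(2,'s'): n2:lead/t1/[p,s]
after 12 — propose(1,'q'): ·

1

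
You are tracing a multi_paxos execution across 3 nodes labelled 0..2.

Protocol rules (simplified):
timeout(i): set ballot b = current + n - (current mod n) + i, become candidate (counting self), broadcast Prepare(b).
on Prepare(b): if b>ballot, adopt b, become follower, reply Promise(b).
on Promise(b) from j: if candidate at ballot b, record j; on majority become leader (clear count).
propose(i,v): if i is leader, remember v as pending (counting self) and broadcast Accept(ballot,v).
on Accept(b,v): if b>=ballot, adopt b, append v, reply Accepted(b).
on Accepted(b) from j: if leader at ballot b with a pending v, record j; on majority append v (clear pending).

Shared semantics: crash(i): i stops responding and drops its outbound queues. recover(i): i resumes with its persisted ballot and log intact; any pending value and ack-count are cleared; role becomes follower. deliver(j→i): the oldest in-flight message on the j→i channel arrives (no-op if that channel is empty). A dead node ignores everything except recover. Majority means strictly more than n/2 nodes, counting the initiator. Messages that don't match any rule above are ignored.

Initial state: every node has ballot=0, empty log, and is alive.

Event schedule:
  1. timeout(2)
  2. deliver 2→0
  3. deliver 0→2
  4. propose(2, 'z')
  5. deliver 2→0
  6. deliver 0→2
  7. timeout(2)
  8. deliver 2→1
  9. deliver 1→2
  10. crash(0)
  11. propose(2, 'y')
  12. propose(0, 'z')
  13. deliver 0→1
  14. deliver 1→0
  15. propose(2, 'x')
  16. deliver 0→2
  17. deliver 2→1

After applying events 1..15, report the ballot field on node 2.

8

[1] timeout(2) → N2(cand b5 [-])
[2] deliver 2→0 → N0(foll b5 [-])
[3] deliver 0→2 → N2(lead b5 [-])
[4] propose(2,'z') → ∅
[5] deliver 2→0 → N0(foll b5 [z])
[6] deliver 0→2 → N2(lead b5 [z])
[7] timeout(2) → N2(cand b8 [z])
[8] deliver 2→1 → N1(foll b5 [-])
[9] deliver 1→2 → ∅
[10] crash(0) → N0(✗foll b5 [z])
[11] propose(2,'y') → ∅
[12] propose(0,'z') → ∅
[13] deliver 0→1 → ∅
[14] deliver 1→0 → ∅
[15] propose(2,'x') → ∅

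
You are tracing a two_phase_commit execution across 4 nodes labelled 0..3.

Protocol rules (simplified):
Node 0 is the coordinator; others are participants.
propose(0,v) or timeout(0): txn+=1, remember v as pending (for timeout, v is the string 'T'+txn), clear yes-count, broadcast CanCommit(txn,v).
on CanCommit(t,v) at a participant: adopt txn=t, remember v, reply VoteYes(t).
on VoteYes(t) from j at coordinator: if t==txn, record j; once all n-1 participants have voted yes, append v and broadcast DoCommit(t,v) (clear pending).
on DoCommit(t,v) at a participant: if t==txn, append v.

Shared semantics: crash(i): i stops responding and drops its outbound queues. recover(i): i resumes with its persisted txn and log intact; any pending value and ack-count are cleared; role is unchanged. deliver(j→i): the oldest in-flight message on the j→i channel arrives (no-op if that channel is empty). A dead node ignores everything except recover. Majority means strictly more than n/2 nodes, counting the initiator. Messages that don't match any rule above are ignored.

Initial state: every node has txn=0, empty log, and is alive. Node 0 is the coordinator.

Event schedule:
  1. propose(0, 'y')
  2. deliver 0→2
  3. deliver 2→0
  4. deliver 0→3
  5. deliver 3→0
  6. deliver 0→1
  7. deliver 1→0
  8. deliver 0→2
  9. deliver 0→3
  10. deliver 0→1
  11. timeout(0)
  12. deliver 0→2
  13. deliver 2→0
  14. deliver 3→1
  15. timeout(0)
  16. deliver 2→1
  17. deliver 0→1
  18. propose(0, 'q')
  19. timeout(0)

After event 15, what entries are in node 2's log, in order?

step 1 propose(0,'y'): 0={coor,t=1,log=-}
step 2 deliver 0→2: 2={part,t=1,log=-}
step 3 deliver 2→0: —
step 4 deliver 0→3: 3={part,t=1,log=-}
step 5 deliver 3→0: —
step 6 deliver 0→1: 1={part,t=1,log=-}
step 7 deliver 1→0: 0={coor,t=1,log=y}
step 8 deliver 0→2: 2={part,t=1,log=y}
step 9 deliver 0→3: 3={part,t=1,log=y}
step 10 deliver 0→1: 1={part,t=1,log=y}
step 11 timeout(0): 0={coor,t=2,log=y}
step 12 deliver 0→2: 2={part,t=2,log=y}
step 13 deliver 2→0: —
step 14 deliver 3→1: —
step 15 timeout(0): 0={coor,t=3,log=y}

y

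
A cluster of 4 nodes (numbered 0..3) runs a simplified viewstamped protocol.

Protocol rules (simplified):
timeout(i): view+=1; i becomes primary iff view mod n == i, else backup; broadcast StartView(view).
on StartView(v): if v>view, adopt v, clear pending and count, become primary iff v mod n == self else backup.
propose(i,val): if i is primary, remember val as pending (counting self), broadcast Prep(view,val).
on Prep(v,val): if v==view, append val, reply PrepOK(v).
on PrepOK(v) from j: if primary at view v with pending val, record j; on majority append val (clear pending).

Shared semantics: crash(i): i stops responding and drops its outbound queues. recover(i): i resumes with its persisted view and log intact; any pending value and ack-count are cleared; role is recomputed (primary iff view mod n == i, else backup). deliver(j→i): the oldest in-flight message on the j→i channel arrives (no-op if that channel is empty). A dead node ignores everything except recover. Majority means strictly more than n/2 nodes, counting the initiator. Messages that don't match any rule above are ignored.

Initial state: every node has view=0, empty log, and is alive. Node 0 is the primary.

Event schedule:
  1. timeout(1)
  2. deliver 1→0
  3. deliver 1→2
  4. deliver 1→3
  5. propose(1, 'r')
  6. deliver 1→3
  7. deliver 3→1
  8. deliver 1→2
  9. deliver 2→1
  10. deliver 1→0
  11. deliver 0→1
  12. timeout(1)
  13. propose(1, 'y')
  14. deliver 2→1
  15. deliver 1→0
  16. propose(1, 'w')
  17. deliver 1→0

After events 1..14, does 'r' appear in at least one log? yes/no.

yes

e1 timeout(1): 1[prim,v=1,-]
e2 deliver 1→0: 0[back,v=1,-]
e3 deliver 1→2: 2[back,v=1,-]
e4 deliver 1→3: 3[back,v=1,-]
e5 propose(1,'r'): ·
e6 deliver 1→3: 3[back,v=1,r]
e7 deliver 3→1: ·
e8 deliver 1→2: 2[back,v=1,r]
e9 deliver 2→1: 1[prim,v=1,r]
e10 deliver 1→0: 0[back,v=1,r]
e11 deliver 0→1: ·
e12 timeout(1): 1[back,v=2,r]
e13 propose(1,'y'): ·
e14 deliver 2→1: ·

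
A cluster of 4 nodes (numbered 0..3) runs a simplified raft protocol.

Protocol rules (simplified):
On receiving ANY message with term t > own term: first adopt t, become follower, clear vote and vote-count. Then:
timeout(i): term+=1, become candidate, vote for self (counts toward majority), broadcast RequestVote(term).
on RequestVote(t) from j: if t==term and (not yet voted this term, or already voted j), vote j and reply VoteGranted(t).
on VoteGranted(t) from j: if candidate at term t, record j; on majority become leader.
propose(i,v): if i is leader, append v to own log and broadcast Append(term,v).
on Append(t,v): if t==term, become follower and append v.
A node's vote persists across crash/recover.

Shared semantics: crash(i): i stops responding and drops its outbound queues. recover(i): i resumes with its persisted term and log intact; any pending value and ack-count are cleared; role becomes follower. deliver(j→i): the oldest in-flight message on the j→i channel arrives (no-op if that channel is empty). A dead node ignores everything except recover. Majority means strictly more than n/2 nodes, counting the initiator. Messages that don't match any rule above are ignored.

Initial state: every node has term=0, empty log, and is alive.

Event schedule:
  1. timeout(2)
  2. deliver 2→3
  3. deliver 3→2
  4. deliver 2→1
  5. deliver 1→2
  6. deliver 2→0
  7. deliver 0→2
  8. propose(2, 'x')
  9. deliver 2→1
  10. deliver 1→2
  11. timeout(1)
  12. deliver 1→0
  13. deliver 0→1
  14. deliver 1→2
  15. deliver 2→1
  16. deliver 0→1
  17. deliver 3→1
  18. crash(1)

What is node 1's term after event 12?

2

after 1 — timeout(2): n2:cand/t1/[-]
after 2 — deliver 2→3: n3:foll/t1/[-]
after 3 — deliver 3→2: ·
after 4 — deliver 2→1: n1:foll/t1/[-]
after 5 — deliver 1→2: n2:lead/t1/[-]
after 6 — deliver 2→0: n0:foll/t1/[-]
after 7 — deliver 0→2: ·
after 8 — propose(2,'x'): n2:lead/t1/[x]
after 9 — deliver 2→1: n1:foll/t1/[x]
after 10 — deliver 1→2: ·
after 11 — timeout(1): n1:cand/t2/[x]
after 12 — deliver 1→0: n0:foll/t2/[-]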